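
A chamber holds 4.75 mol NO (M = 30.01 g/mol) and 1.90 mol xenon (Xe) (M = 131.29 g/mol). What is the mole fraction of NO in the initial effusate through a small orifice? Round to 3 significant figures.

Each component's effusion rate ∝ (its partial pressure)·(1/√M) ∝ n_i/√M_i.
So x_NO in the escaping gas = (n_NO/√M_NO) / Σ(n_i/√M_i)
= (4.75/√30.01) / (4.75/√30.01 + 1.90/√131.29) = 0.8671/(0.8671 + 0.1658) = 0.839.

0.839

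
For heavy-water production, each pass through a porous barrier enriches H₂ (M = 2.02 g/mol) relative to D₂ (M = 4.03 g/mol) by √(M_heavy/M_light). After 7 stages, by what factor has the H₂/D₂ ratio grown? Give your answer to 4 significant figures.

11.22

The single-stage factor is √(M_heavy/M_light), so 7 stages give [√(4.03/2.02)]^7 = (4.03/2.02)^(7/2).
= 1.99505^(7/2) = 11.22.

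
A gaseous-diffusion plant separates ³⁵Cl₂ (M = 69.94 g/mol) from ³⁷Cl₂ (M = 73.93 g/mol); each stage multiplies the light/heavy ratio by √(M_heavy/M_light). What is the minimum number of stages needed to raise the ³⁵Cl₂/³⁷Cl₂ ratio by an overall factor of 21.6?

Per stage α = (73.93/69.94)^(1/2) = 1.05705^0.5, giving ln α = 0.02774.
Need α^N ≥ 21.6 ⇒ N ≥ ln(21.6) / ln α = 3.073 / 0.02774 = 110.77.
Minimum whole number of stages: N = 111.

111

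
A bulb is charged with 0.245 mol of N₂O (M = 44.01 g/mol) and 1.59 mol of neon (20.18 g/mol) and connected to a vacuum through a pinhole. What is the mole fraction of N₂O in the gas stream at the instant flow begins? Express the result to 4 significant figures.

0.09448

The effusion rate of species i is ∝ p_i/√M_i ∝ n_i/√M_i.
Mole fraction of N₂O in the effusate = (n_N₂O/√M_N₂O) / (n_N₂O/√M_N₂O + n_Ne/√M_Ne)
= (0.245/√44.01) / (0.245/√44.01 + 1.59/√20.18) = 0.03693/(0.03693 + 0.3539) = 0.09448.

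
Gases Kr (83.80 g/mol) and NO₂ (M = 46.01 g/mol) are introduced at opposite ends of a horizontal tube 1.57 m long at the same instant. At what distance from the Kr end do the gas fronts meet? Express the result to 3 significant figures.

Graham's law gives d_Kr/d_NO₂ = rate_Kr/rate_NO₂ = √(M_NO₂/M_Kr) = √(46.01/83.80) = 0.7410.
With d_Kr + d_NO₂ = 1.57 m, d_NO₂ = 1.57/(1 + 0.7410) = 0.9018 m.
d_Kr = 1.57 − 0.9018 = 0.668 m.

0.668 m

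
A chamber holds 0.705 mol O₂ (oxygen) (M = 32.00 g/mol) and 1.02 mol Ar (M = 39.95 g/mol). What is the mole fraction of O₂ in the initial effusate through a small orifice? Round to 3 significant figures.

Effusion rate of each component ∝ n_i/√M_i (partial pressure × 1/√M).
x_O₂(eff) = (n_O₂/√M_O₂) / (n_O₂/√M_O₂ + n_Ar/√M_Ar)
= (0.705/√32.00) / (0.705/√32.00 + 1.02/√39.95) = 0.1246/(0.1246 + 0.1614) = 0.436.

0.436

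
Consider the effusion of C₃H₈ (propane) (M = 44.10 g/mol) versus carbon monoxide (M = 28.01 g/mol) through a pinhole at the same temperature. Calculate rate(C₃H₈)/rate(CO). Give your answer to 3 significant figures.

0.797

Graham's law gives rate_C₃H₈/rate_CO = √(M_CO/M_C₃H₈) = √(28.01/44.10) = √0.6351 = 0.797.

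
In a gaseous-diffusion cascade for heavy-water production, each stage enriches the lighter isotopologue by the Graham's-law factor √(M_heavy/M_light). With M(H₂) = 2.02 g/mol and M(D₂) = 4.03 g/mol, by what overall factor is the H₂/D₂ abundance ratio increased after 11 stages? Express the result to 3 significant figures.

Each stage multiplies the ratio by α = √(4.03/2.02), so after 11 stages the overall factor is α^11 = (4.03/2.02)^(11/2).
= 1.99505^(11/2) = 44.6.

44.6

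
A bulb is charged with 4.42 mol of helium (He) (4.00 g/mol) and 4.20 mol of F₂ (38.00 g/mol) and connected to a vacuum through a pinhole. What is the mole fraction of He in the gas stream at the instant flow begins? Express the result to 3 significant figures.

0.764

Rate_i ∝ x_i/√M_i (Graham's law weighted by mole fraction), so the effusate composition follows n_i/√M_i.
So x_He in the escaping gas = (n_He/√M_He) / Σ(n_i/√M_i)
= (4.42/√4.00) / (4.42/√4.00 + 4.20/√38.00) = 2.210/(2.210 + 0.6813) = 0.764.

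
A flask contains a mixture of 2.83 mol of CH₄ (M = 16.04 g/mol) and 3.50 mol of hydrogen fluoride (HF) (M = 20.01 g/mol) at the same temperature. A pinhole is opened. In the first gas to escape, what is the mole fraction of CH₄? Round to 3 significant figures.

0.475

Effusion rate of each component ∝ n_i/√M_i (partial pressure × 1/√M).
Mole fraction of CH₄ in the effusate = (n_CH₄/√M_CH₄) / (n_CH₄/√M_CH₄ + n_HF/√M_HF)
= (2.83/√16.04) / (2.83/√16.04 + 3.50/√20.01) = 0.7066/(0.7066 + 0.7824) = 0.475.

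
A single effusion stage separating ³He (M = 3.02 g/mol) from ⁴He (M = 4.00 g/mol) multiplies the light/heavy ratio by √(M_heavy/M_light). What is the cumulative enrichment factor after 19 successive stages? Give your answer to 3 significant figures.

Overall factor = α^19 with α = √(4.00/3.02), i.e. (4.00/3.02)^(19/2).
= 1.32450^(19/2) = 14.4.

14.4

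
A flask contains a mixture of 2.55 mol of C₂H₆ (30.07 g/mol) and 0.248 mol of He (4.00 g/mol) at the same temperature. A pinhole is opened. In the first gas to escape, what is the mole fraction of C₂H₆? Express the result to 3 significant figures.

0.789

Rate_i ∝ x_i/√M_i (Graham's law weighted by mole fraction), so the effusate composition follows n_i/√M_i.
x_C₂H₆(eff) = (n_C₂H₆/√M_C₂H₆) / (n_C₂H₆/√M_C₂H₆ + n_He/√M_He)
= (2.55/√30.07) / (2.55/√30.07 + 0.248/√4.00) = 0.4650/(0.4650 + 0.1240) = 0.789.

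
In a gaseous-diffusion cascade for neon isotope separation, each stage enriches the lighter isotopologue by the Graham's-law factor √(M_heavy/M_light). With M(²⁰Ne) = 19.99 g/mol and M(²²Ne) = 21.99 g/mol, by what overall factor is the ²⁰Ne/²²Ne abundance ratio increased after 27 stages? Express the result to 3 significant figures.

After 27 stages the ratio has grown by (√(21.99/19.99))^27 = (21.99/19.99)^(27/2).
= 1.10005^(27/2) = 3.62.

3.62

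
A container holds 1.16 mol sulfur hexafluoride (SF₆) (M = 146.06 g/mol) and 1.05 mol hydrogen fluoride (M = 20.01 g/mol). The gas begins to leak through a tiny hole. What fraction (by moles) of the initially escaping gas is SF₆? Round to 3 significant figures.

0.290

The effusion rate of species i is ∝ p_i/√M_i ∝ n_i/√M_i.
Mole fraction of SF₆ in the effusate = (n_SF₆/√M_SF₆) / (n_SF₆/√M_SF₆ + n_HF/√M_HF)
= (1.16/√146.06) / (1.16/√146.06 + 1.05/√20.01) = 0.09598/(0.09598 + 0.2347) = 0.290.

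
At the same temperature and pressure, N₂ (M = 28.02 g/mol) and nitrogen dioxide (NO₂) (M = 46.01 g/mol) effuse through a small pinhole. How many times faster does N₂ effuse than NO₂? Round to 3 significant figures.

1.28

Since effusion rate ∝ 1/√M, rate_N₂/rate_NO₂ = √(M_NO₂/M_N₂) = √(46.01/28.02) = √1.642 = 1.28.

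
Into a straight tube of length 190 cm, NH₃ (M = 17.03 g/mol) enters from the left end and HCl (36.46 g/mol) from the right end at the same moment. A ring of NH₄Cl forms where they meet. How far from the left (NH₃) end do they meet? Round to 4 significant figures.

112.9 cm

Graham's law gives d_NH₃/d_HCl = rate_NH₃/rate_HCl = √(M_HCl/M_NH₃) = √(36.46/17.03) = 1.463.
With d_NH₃ + d_HCl = 190 cm, d_HCl = 190/(1 + 1.463) = 77.14 cm.
d_NH₃ = 190 − 77.14 = 112.9 cm.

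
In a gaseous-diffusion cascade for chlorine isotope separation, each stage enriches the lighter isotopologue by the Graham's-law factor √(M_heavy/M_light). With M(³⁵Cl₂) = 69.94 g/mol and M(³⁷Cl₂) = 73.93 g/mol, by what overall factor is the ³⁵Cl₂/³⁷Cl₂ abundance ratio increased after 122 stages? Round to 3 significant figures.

After 122 stages the ratio has grown by (√(73.93/69.94))^122 = (73.93/69.94)^(122/2).
= 1.05705^61 = 29.5.

29.5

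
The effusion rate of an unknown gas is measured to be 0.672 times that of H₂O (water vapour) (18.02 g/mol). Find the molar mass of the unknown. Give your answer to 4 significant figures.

39.90 g/mol

Graham's law gives rate_X/rate_H₂O = √(M_H₂O/M_X).
0.672 = √(18.02/M_X)
M_X = 18.02 / 0.672² = 18.02 / 0.4516 = 39.90 g/mol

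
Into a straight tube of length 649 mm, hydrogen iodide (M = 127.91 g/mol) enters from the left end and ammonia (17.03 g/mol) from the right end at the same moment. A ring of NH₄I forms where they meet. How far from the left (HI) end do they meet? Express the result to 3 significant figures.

Distances travelled in equal time are proportional to diffusion rates, so d_HI/d_NH₃ = √(M_NH₃/M_HI) = √(17.03/127.91) = 0.3649.
With d_HI + d_NH₃ = 649 mm, d_NH₃ = 649/(1 + 0.3649) = 475.5 mm.
d_HI = 649 − 475.5 = 174 mm.

174 mm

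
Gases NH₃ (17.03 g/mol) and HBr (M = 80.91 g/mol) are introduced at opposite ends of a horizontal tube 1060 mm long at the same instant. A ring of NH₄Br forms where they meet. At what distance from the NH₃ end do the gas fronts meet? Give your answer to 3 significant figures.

727 mm

Graham's law gives d_NH₃/d_HBr = rate_NH₃/rate_HBr = √(M_HBr/M_NH₃) = √(80.91/17.03) = 2.180.
With d_NH₃ + d_HBr = 1060 mm, d_HBr = 1060/(1 + 2.180) = 333.4 mm.
d_NH₃ = 1060 − 333.4 = 727 mm.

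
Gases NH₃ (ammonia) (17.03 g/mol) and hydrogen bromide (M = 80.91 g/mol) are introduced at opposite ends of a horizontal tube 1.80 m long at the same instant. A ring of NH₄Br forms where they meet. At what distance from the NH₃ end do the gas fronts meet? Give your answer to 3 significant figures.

The fronts meet when d_NH₃ + d_HBr = L with d_NH₃/d_HBr = √(M_HBr/M_NH₃) (Graham's law). Here √(M_HBr/M_NH₃) = √(80.91/17.03) = 2.180.
With d_NH₃ + d_HBr = 1.80 m, d_HBr = 1.80/(1 + 2.180) = 0.5661 m.
d_NH₃ = 1.80 − 0.5661 = 1.23 m.

1.23 m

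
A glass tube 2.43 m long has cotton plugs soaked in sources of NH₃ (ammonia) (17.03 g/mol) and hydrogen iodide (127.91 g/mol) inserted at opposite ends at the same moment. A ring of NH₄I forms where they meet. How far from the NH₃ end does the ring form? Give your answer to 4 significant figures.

1.780 m

Distances travelled in equal time are proportional to diffusion rates, so d_NH₃/d_HI = √(M_HI/M_NH₃) = √(127.91/17.03) = 2.741.
With d_NH₃ + d_HI = 2.43 m, d_HI = 2.43/(1 + 2.741) = 0.6496 m.
d_NH₃ = 2.43 − 0.6496 = 1.780 m.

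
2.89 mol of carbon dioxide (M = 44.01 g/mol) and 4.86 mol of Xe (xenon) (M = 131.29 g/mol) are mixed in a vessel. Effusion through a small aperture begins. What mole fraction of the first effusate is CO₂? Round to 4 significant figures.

0.5067

The effusion rate of species i is ∝ p_i/√M_i ∝ n_i/√M_i.
Mole fraction of CO₂ in the effusate = (n_CO₂/√M_CO₂) / (n_CO₂/√M_CO₂ + n_Xe/√M_Xe)
= (2.89/√44.01) / (2.89/√44.01 + 4.86/√131.29) = 0.4356/(0.4356 + 0.4242) = 0.5067.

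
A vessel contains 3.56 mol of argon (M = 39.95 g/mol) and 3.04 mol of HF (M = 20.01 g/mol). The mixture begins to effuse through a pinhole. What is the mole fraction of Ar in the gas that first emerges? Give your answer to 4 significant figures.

The effusion rate of species i is ∝ p_i/√M_i ∝ n_i/√M_i.
x_Ar(eff) = (n_Ar/√M_Ar) / (n_Ar/√M_Ar + n_HF/√M_HF)
= (3.56/√39.95) / (3.56/√39.95 + 3.04/√20.01) = 0.5632/(0.5632 + 0.6796) = 0.4532.

0.4532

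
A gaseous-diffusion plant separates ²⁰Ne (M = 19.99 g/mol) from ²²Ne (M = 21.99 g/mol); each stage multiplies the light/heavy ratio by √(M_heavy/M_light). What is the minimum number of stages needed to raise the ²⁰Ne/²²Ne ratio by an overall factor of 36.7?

Per stage α = (21.99/19.99)^(1/2) = 1.10005^0.5, giving ln α = 0.04768.
Need α^N ≥ 36.7 ⇒ N ≥ ln(36.7) / ln α = 3.603 / 0.04768 = 75.57.
Minimum whole number of stages: N = 76.

76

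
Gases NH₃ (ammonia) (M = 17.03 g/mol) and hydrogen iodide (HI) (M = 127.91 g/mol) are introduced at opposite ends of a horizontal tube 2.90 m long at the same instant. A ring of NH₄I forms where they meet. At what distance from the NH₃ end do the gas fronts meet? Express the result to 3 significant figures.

2.12 m

Distances travelled in equal time are proportional to diffusion rates, so d_NH₃/d_HI = √(M_HI/M_NH₃) = √(127.91/17.03) = 2.741.
With d_NH₃ + d_HI = 2.90 m, d_HI = 2.90/(1 + 2.741) = 0.7753 m.
d_NH₃ = 2.90 − 0.7753 = 2.12 m.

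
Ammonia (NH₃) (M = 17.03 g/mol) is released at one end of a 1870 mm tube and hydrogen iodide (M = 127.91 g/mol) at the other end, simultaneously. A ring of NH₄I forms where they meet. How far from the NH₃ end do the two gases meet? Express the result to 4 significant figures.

1370 mm

In equal time, each gas travels a distance ∝ its rate ∝ 1/√M, so d_NH₃/d_HI = √(M_HI/M_NH₃) = √(127.91/17.03) = 2.741.
With d_NH₃ + d_HI = 1870 mm, d_HI = 1870/(1 + 2.741) = 499.9 mm.
d_NH₃ = 1870 − 499.9 = 1370 mm.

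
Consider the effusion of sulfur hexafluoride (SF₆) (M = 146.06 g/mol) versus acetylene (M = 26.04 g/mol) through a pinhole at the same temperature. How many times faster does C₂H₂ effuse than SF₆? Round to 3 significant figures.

2.37

From Graham's law, rate_C₂H₂/rate_SF₆ = √(M_SF₆/M_C₂H₂) = √(146.06/26.04) = √5.609 = 2.37.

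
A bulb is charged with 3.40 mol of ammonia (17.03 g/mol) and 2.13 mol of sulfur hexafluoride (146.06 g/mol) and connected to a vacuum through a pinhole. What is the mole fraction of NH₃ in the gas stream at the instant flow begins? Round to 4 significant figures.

Rate_i ∝ x_i/√M_i (Graham's law weighted by mole fraction), so the effusate composition follows n_i/√M_i.
So x_NH₃ in the escaping gas = (n_NH₃/√M_NH₃) / Σ(n_i/√M_i)
= (3.40/√17.03) / (3.40/√17.03 + 2.13/√146.06) = 0.8239/(0.8239 + 0.1762) = 0.8238.

0.8238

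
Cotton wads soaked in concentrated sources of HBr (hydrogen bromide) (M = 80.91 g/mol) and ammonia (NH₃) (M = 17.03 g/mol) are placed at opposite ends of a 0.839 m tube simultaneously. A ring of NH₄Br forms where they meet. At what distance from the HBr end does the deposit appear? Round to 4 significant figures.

Distances travelled in equal time are proportional to diffusion rates, so d_HBr/d_NH₃ = √(M_NH₃/M_HBr) = √(17.03/80.91) = 0.4588.
With d_HBr + d_NH₃ = 0.839 m, d_NH₃ = 0.839/(1 + 0.4588) = 0.5751 m.
d_HBr = 0.839 − 0.5751 = 0.2639 m.

0.2639 m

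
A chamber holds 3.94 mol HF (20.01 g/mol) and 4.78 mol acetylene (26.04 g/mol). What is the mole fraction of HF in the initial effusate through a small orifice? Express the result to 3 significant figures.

0.485

Effusion rate of each component ∝ n_i/√M_i (partial pressure × 1/√M).
So x_HF in the escaping gas = (n_HF/√M_HF) / Σ(n_i/√M_i)
= (3.94/√20.01) / (3.94/√20.01 + 4.78/√26.04) = 0.8808/(0.8808 + 0.9367) = 0.485.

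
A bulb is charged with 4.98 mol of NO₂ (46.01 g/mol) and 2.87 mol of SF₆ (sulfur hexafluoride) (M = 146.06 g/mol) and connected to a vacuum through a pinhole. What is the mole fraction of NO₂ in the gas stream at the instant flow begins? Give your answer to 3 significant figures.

The effusion rate of species i is ∝ p_i/√M_i ∝ n_i/√M_i.
So x_NO₂ in the escaping gas = (n_NO₂/√M_NO₂) / Σ(n_i/√M_i)
= (4.98/√46.01) / (4.98/√46.01 + 2.87/√146.06) = 0.7342/(0.7342 + 0.2375) = 0.756.

0.756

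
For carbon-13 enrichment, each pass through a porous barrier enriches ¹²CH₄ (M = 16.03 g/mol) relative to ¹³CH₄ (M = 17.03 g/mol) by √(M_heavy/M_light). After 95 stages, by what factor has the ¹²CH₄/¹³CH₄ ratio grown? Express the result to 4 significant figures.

17.72

Overall factor = α^95 with α = √(17.03/16.03), i.e. (17.03/16.03)^(95/2).
= 1.06238^(95/2) = 17.72.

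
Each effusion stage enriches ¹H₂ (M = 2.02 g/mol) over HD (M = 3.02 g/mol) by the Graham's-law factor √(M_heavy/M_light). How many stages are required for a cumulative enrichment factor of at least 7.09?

Per stage α = (3.02/2.02)^(1/2) = 1.49505^0.5, giving ln α = 0.2011.
Need α^N ≥ 7.09 ⇒ N ≥ ln(7.09) / ln α = 1.959 / 0.2011 = 9.74.
So at least 10 stages are needed.

10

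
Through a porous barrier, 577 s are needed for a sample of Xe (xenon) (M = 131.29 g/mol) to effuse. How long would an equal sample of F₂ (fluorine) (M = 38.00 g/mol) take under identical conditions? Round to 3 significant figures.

Using Graham's law: t_F₂/t_Xe = √(M_F₂/M_Xe) = √(38.00/131.29) = √0.2894 = 0.5380.
So the time for F₂ is 577 × 0.5380 = 310 s.

310 s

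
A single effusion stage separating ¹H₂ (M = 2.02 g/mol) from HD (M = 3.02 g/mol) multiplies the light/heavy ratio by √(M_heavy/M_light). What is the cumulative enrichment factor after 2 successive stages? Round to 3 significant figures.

1.50

After 2 stages the ratio has grown by (√(3.02/2.02))^2 = (3.02/2.02)^(2/2).
= 1.49505^1 = 1.50.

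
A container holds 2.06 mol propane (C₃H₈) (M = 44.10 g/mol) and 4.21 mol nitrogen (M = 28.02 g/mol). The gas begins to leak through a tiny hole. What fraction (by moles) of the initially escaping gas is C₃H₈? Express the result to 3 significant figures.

The effusion rate of species i is ∝ p_i/√M_i ∝ n_i/√M_i.
x_C₃H₈(eff) = (n_C₃H₈/√M_C₃H₈) / (n_C₃H₈/√M_C₃H₈ + n_N₂/√M_N₂)
= (2.06/√44.10) / (2.06/√44.10 + 4.21/√28.02) = 0.3102/(0.3102 + 0.7953) = 0.281.

0.281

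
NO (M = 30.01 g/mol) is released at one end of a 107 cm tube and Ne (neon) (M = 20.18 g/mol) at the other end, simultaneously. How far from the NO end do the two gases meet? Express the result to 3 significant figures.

Graham's law gives d_NO/d_Ne = rate_NO/rate_Ne = √(M_Ne/M_NO) = √(20.18/30.01) = 0.8200.
With d_NO + d_Ne = 107 cm, d_Ne = 107/(1 + 0.8200) = 58.79 cm.
d_NO = 107 − 58.79 = 48.2 cm.

48.2 cm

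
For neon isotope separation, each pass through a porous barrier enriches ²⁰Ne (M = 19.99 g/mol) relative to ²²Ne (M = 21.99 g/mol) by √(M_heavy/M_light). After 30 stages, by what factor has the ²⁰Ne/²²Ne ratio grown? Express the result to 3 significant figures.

4.18

The single-stage factor is √(M_heavy/M_light), so 30 stages give [√(21.99/19.99)]^30 = (21.99/19.99)^(30/2).
= 1.10005^15 = 4.18.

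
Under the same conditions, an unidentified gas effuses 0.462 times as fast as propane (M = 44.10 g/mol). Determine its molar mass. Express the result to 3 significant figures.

Using Graham's law: rate_X/rate_C₃H₈ = √(M_C₃H₈/M_X).
0.462 = √(44.10/M_X)
M_X = 44.10 / 0.462² = 44.10 / 0.2134 = 207 g/mol

207 g/mol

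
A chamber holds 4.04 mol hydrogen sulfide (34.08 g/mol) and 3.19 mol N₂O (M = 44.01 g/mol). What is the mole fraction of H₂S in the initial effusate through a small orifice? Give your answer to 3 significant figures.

The effusion rate of species i is ∝ p_i/√M_i ∝ n_i/√M_i.
So x_H₂S in the escaping gas = (n_H₂S/√M_H₂S) / Σ(n_i/√M_i)
= (4.04/√34.08) / (4.04/√34.08 + 3.19/√44.01) = 0.6920/(0.6920 + 0.4809) = 0.590.

0.590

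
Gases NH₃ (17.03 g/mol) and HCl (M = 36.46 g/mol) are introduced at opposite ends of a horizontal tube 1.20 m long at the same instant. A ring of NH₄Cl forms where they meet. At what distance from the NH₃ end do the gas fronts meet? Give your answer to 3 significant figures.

Distances travelled in equal time are proportional to diffusion rates, so d_NH₃/d_HCl = √(M_HCl/M_NH₃) = √(36.46/17.03) = 1.463.
With d_NH₃ + d_HCl = 1.20 m, d_HCl = 1.20/(1 + 1.463) = 0.4872 m.
d_NH₃ = 1.20 − 0.4872 = 0.713 m.

0.713 m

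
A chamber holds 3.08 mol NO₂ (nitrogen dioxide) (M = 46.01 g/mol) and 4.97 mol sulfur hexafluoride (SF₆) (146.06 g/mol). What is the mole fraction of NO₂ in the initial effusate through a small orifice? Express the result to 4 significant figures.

0.5248

The effusion rate of species i is ∝ p_i/√M_i ∝ n_i/√M_i.
x_NO₂(eff) = (n_NO₂/√M_NO₂) / (n_NO₂/√M_NO₂ + n_SF₆/√M_SF₆)
= (3.08/√46.01) / (3.08/√46.01 + 4.97/√146.06) = 0.4541/(0.4541 + 0.4112) = 0.5248.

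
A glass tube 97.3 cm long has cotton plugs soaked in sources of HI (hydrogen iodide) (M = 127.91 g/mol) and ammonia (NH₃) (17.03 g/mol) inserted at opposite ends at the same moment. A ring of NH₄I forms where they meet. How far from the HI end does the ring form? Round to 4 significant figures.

The fronts meet when d_HI + d_NH₃ = L with d_HI/d_NH₃ = √(M_NH₃/M_HI) (Graham's law). Here √(M_NH₃/M_HI) = √(17.03/127.91) = 0.3649.
With d_HI + d_NH₃ = 97.3 cm, d_NH₃ = 97.3/(1 + 0.3649) = 71.29 cm.
d_HI = 97.3 − 71.29 = 26.01 cm.

26.01 cm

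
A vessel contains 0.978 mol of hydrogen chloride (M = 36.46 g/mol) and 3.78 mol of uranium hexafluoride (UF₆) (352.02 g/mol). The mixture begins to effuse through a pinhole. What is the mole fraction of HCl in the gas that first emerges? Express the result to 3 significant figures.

0.446

Each component's effusion rate ∝ (its partial pressure)·(1/√M) ∝ n_i/√M_i.
Mole fraction of HCl in the effusate = (n_HCl/√M_HCl) / (n_HCl/√M_HCl + n_UF₆/√M_UF₆)
= (0.978/√36.46) / (0.978/√36.46 + 3.78/√352.02) = 0.1620/(0.1620 + 0.2015) = 0.446.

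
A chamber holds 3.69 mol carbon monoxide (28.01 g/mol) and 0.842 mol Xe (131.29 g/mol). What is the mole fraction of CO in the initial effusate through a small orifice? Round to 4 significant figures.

0.9047

Effusion rate of each component ∝ n_i/√M_i (partial pressure × 1/√M).
Mole fraction of CO in the effusate = (n_CO/√M_CO) / (n_CO/√M_CO + n_Xe/√M_Xe)
= (3.69/√28.01) / (3.69/√28.01 + 0.842/√131.29) = 0.6972/(0.6972 + 0.07348) = 0.9047.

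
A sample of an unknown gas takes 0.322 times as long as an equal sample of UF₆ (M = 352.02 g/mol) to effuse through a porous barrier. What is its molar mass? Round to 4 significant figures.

36.50 g/mol

Graham's law gives t_X/t_UF₆ = √(M_X/M_UF₆).
0.322 = √(M_X/352.02)
M_X = 352.02 × 0.322² = 352.02 × 0.1037 = 36.50 g/mol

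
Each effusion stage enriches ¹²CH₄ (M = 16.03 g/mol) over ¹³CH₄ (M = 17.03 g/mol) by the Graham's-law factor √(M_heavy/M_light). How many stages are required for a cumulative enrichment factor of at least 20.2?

100

Per stage α = (17.03/16.03)^(1/2) = 1.06238^0.5, giving ln α = 0.03026.
Need α^N ≥ 20.2 ⇒ N ≥ ln(20.2) / ln α = 3.006 / 0.03026 = 99.34.
So at least 100 stages are needed.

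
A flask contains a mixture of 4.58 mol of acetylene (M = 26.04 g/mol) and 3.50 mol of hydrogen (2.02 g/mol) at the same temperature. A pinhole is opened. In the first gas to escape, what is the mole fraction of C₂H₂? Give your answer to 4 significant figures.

Each component's effusion rate ∝ (its partial pressure)·(1/√M) ∝ n_i/√M_i.
Mole fraction of C₂H₂ in the effusate = (n_C₂H₂/√M_C₂H₂) / (n_C₂H₂/√M_C₂H₂ + n_H₂/√M_H₂)
= (4.58/√26.04) / (4.58/√26.04 + 3.50/√2.02) = 0.8975/(0.8975 + 2.463) = 0.2671.

0.2671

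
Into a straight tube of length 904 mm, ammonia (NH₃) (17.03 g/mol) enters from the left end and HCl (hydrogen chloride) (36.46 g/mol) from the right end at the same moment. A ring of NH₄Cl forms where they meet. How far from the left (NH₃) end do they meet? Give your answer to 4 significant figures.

Graham's law gives d_NH₃/d_HCl = rate_NH₃/rate_HCl = √(M_HCl/M_NH₃) = √(36.46/17.03) = 1.463.
With d_NH₃ + d_HCl = 904 mm, d_HCl = 904/(1 + 1.463) = 367.0 mm.
d_NH₃ = 904 − 367.0 = 537.0 mm.

537.0 mm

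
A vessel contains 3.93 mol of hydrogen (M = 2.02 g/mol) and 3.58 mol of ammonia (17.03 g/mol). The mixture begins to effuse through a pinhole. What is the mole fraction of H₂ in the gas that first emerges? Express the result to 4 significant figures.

Rate_i ∝ x_i/√M_i (Graham's law weighted by mole fraction), so the effusate composition follows n_i/√M_i.
So x_H₂ in the escaping gas = (n_H₂/√M_H₂) / Σ(n_i/√M_i)
= (3.93/√2.02) / (3.93/√2.02 + 3.58/√17.03) = 2.765/(2.765 + 0.8675) = 0.7612.

0.7612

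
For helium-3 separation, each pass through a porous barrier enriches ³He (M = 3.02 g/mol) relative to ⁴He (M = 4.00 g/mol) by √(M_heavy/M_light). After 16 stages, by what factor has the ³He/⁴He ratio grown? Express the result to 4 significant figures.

9.472

The single-stage factor is √(M_heavy/M_light), so 16 stages give [√(4.00/3.02)]^16 = (4.00/3.02)^(16/2).
= 1.32450^8 = 9.472.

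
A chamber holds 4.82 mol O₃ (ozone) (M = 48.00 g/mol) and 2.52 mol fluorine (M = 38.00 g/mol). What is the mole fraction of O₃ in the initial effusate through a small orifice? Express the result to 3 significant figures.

0.630

The effusion rate of species i is ∝ p_i/√M_i ∝ n_i/√M_i.
So x_O₃ in the escaping gas = (n_O₃/√M_O₃) / Σ(n_i/√M_i)
= (4.82/√48.00) / (4.82/√48.00 + 2.52/√38.00) = 0.6957/(0.6957 + 0.4088) = 0.630.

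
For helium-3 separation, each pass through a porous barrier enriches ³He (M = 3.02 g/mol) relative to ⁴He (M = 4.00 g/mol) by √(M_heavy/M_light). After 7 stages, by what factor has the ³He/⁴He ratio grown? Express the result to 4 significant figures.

Each stage multiplies the ratio by α = √(4.00/3.02), so after 7 stages the overall factor is α^7 = (4.00/3.02)^(7/2).
= 1.32450^(7/2) = 2.674.

2.674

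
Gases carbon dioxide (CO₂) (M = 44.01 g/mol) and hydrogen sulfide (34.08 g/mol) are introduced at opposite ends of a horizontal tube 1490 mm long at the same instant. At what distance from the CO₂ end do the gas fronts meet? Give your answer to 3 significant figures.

The fronts meet when d_CO₂ + d_H₂S = L with d_CO₂/d_H₂S = √(M_H₂S/M_CO₂) (Graham's law). Here √(M_H₂S/M_CO₂) = √(34.08/44.01) = 0.8800.
With d_CO₂ + d_H₂S = 1490 mm, d_H₂S = 1490/(1 + 0.8800) = 792.6 mm.
d_CO₂ = 1490 − 792.6 = 697 mm.

697 mm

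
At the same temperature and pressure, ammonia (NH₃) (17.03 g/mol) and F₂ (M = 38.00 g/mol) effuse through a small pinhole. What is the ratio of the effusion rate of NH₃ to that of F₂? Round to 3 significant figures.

1.49

By Graham's law, rate_NH₃/rate_F₂ = √(M_F₂/M_NH₃) = √(38.00/17.03) = √2.231 = 1.49.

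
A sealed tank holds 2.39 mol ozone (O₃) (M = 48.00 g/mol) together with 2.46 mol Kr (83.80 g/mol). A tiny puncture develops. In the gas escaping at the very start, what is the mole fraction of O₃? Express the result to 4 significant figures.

0.5621

Effusion rate of each component ∝ n_i/√M_i (partial pressure × 1/√M).
Mole fraction of O₃ in the effusate = (n_O₃/√M_O₃) / (n_O₃/√M_O₃ + n_Kr/√M_Kr)
= (2.39/√48.00) / (2.39/√48.00 + 2.46/√83.80) = 0.3450/(0.3450 + 0.2687) = 0.5621.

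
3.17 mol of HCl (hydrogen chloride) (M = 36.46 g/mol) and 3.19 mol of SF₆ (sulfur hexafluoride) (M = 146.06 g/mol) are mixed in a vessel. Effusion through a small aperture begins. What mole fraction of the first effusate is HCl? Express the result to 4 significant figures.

0.6654

The effusion rate of species i is ∝ p_i/√M_i ∝ n_i/√M_i.
x_HCl(eff) = (n_HCl/√M_HCl) / (n_HCl/√M_HCl + n_SF₆/√M_SF₆)
= (3.17/√36.46) / (3.17/√36.46 + 3.19/√146.06) = 0.5250/(0.5250 + 0.2640) = 0.6654.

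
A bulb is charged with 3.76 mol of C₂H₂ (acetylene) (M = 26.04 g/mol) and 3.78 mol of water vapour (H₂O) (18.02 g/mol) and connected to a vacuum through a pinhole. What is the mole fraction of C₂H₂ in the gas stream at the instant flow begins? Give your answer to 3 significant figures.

Effusion rate of each component ∝ n_i/√M_i (partial pressure × 1/√M).
x_C₂H₂(eff) = (n_C₂H₂/√M_C₂H₂) / (n_C₂H₂/√M_C₂H₂ + n_H₂O/√M_H₂O)
= (3.76/√26.04) / (3.76/√26.04 + 3.78/√18.02) = 0.7368/(0.7368 + 0.8905) = 0.453.

0.453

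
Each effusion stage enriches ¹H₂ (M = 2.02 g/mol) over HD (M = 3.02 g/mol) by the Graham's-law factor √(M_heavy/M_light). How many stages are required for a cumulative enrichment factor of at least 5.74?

With α = √(3.02/2.02) per stage, ln α = ½ ln(1.49505) = 0.2011.
Need α^N ≥ 5.74 ⇒ N ≥ ln(5.74) / ln α = 1.747 / 0.2011 = 8.69.
Rounding up, N = 9 stages.

9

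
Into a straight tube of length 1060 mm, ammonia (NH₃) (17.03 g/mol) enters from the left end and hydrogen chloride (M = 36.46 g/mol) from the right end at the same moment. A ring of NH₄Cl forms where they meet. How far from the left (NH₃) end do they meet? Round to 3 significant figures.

Distances travelled in equal time are proportional to diffusion rates, so d_NH₃/d_HCl = √(M_HCl/M_NH₃) = √(36.46/17.03) = 1.463.
With d_NH₃ + d_HCl = 1060 mm, d_HCl = 1060/(1 + 1.463) = 430.3 mm.
d_NH₃ = 1060 − 430.3 = 630 mm.

630 mm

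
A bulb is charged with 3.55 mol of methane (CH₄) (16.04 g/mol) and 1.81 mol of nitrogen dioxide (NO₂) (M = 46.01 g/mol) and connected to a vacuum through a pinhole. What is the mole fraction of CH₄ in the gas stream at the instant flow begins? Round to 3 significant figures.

0.769

The effusion rate of species i is ∝ p_i/√M_i ∝ n_i/√M_i.
Mole fraction of CH₄ in the effusate = (n_CH₄/√M_CH₄) / (n_CH₄/√M_CH₄ + n_NO₂/√M_NO₂)
= (3.55/√16.04) / (3.55/√16.04 + 1.81/√46.01) = 0.8864/(0.8864 + 0.2668) = 0.769.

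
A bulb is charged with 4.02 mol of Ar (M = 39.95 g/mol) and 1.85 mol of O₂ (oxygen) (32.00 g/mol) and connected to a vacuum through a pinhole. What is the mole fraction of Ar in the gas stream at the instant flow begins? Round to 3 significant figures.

0.660

Rate_i ∝ x_i/√M_i (Graham's law weighted by mole fraction), so the effusate composition follows n_i/√M_i.
So x_Ar in the escaping gas = (n_Ar/√M_Ar) / Σ(n_i/√M_i)
= (4.02/√39.95) / (4.02/√39.95 + 1.85/√32.00) = 0.6360/(0.6360 + 0.3270) = 0.660.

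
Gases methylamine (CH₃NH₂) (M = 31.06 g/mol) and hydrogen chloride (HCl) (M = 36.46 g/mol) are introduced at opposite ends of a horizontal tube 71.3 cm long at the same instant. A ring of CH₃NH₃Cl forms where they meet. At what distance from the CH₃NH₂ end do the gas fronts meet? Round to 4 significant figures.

37.08 cm

The fronts meet when d_CH₃NH₂ + d_HCl = L with d_CH₃NH₂/d_HCl = √(M_HCl/M_CH₃NH₂) (Graham's law). Here √(M_HCl/M_CH₃NH₂) = √(36.46/31.06) = 1.083.
With d_CH₃NH₂ + d_HCl = 71.3 cm, d_HCl = 71.3/(1 + 1.083) = 34.22 cm.
d_CH₃NH₂ = 71.3 − 34.22 = 37.08 cm.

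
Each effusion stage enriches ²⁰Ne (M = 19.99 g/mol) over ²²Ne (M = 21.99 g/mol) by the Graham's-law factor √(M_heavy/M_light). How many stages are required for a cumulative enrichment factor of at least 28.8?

71

Per stage α = (21.99/19.99)^(1/2) = 1.10005^0.5, giving ln α = 0.04768.
Need α^N ≥ 28.8 ⇒ N ≥ ln(28.8) / ln α = 3.360 / 0.04768 = 70.48.
Rounding up, N = 71 stages.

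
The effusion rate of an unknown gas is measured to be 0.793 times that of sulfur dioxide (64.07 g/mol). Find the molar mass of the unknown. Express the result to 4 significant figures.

Graham's law gives rate_X/rate_SO₂ = √(M_SO₂/M_X).
0.793 = √(64.07/M_X)
M_X = 64.07 / 0.793² = 64.07 / 0.6288 = 101.9 g/mol

101.9 g/mol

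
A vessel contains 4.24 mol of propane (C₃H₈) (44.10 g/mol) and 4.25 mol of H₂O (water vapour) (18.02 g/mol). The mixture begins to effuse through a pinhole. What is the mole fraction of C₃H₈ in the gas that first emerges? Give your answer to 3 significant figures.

0.389

Effusion rate of each component ∝ n_i/√M_i (partial pressure × 1/√M).
Mole fraction of C₃H₈ in the effusate = (n_C₃H₈/√M_C₃H₈) / (n_C₃H₈/√M_C₃H₈ + n_H₂O/√M_H₂O)
= (4.24/√44.10) / (4.24/√44.10 + 4.25/√18.02) = 0.6385/(0.6385 + 1.001) = 0.389.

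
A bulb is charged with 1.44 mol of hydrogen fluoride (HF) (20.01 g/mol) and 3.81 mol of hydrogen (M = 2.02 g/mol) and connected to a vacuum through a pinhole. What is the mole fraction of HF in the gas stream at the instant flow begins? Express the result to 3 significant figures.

0.107

Each component's effusion rate ∝ (its partial pressure)·(1/√M) ∝ n_i/√M_i.
Mole fraction of HF in the effusate = (n_HF/√M_HF) / (n_HF/√M_HF + n_H₂/√M_H₂)
= (1.44/√20.01) / (1.44/√20.01 + 3.81/√2.02) = 0.3219/(0.3219 + 2.681) = 0.107.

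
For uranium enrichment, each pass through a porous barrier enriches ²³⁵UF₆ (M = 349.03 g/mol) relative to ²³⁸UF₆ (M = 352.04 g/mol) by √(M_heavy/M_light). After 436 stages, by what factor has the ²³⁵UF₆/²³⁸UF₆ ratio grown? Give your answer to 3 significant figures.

6.50

The single-stage factor is √(M_heavy/M_light), so 436 stages give [√(352.04/349.03)]^436 = (352.04/349.03)^(436/2).
= 1.00862^218 = 6.50.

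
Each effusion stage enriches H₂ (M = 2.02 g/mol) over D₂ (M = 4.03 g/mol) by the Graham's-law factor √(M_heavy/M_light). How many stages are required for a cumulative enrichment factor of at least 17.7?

With α = √(4.03/2.02) per stage, ln α = ½ ln(1.99505) = 0.3453.
Need α^N ≥ 17.7 ⇒ N ≥ ln(17.7) / ln α = 2.874 / 0.3453 = 8.32.
Rounding up, N = 9 stages.

9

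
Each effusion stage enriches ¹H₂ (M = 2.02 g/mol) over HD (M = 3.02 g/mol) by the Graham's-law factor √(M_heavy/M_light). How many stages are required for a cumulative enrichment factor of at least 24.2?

16

Per stage α = (3.02/2.02)^(1/2) = 1.49505^0.5, giving ln α = 0.2011.
Need α^N ≥ 24.2 ⇒ N ≥ ln(24.2) / ln α = 3.186 / 0.2011 = 15.85.
Minimum whole number of stages: N = 16.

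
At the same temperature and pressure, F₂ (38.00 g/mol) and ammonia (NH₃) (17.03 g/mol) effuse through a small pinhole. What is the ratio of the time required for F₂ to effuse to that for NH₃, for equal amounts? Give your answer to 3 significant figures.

1.49

Using Graham's law: t_F₂/t_NH₃ = √(M_F₂/M_NH₃) = √(38.00/17.03) = √2.231 = 1.49.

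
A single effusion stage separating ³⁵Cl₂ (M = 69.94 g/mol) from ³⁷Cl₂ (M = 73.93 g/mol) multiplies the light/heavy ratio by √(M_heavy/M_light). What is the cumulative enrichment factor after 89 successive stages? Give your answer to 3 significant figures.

Overall factor = α^89 with α = √(73.93/69.94), i.e. (73.93/69.94)^(89/2).
= 1.05705^(89/2) = 11.8.

11.8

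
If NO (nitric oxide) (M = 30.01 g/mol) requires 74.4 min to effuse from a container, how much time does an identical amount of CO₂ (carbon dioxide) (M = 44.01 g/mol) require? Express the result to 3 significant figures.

90.1 min

From Graham's law, t_CO₂/t_NO = √(M_CO₂/M_NO) = √(44.01/30.01) = √1.467 = 1.211.
So the time for CO₂ is 74.4 × 1.211 = 90.1 min.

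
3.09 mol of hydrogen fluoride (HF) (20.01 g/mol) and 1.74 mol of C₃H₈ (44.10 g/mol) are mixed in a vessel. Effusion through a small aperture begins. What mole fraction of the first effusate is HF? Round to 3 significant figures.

Each component's effusion rate ∝ (its partial pressure)·(1/√M) ∝ n_i/√M_i.
x_HF(eff) = (n_HF/√M_HF) / (n_HF/√M_HF + n_C₃H₈/√M_C₃H₈)
= (3.09/√20.01) / (3.09/√20.01 + 1.74/√44.10) = 0.6908/(0.6908 + 0.2620) = 0.725.

0.725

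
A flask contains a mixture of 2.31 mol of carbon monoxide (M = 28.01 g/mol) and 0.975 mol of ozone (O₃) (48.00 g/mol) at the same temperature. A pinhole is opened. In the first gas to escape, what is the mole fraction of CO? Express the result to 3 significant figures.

Rate_i ∝ x_i/√M_i (Graham's law weighted by mole fraction), so the effusate composition follows n_i/√M_i.
x_CO(eff) = (n_CO/√M_CO) / (n_CO/√M_CO + n_O₃/√M_O₃)
= (2.31/√28.01) / (2.31/√28.01 + 0.975/√48.00) = 0.4365/(0.4365 + 0.1407) = 0.756.

0.756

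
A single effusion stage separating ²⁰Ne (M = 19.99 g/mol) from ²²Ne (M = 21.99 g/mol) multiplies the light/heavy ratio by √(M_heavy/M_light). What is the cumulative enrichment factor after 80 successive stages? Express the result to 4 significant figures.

45.34

After 80 stages the ratio has grown by (√(21.99/19.99))^80 = (21.99/19.99)^(80/2).
= 1.10005^40 = 45.34.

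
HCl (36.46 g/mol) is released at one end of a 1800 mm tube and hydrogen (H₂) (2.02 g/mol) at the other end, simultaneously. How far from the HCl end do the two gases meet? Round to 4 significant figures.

343.0 mm

Graham's law gives d_HCl/d_H₂ = rate_HCl/rate_H₂ = √(M_H₂/M_HCl) = √(2.02/36.46) = 0.2354.
With d_HCl + d_H₂ = 1800 mm, d_H₂ = 1800/(1 + 0.2354) = 1457 mm.
d_HCl = 1800 − 1457 = 343.0 mm.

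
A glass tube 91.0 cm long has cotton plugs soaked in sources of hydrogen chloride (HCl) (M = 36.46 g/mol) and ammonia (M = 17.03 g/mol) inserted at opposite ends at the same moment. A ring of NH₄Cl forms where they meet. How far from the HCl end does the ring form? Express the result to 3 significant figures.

36.9 cm

In equal time, each gas travels a distance ∝ its rate ∝ 1/√M, so d_HCl/d_NH₃ = √(M_NH₃/M_HCl) = √(17.03/36.46) = 0.6834.
With d_HCl + d_NH₃ = 91.0 cm, d_NH₃ = 91.0/(1 + 0.6834) = 54.06 cm.
d_HCl = 91.0 − 54.06 = 36.9 cm.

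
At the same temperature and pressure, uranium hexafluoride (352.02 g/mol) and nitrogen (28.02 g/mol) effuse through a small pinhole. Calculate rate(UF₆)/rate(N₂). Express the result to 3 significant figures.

Using Graham's law: rate_UF₆/rate_N₂ = √(M_N₂/M_UF₆) = √(28.02/352.02) = √0.07960 = 0.282.

0.282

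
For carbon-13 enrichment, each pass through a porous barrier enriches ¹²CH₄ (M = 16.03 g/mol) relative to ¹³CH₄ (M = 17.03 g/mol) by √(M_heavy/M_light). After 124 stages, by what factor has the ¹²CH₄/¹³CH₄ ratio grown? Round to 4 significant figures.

Each stage multiplies the ratio by α = √(17.03/16.03), so after 124 stages the overall factor is α^124 = (17.03/16.03)^(124/2).
= 1.06238^62 = 42.60.

42.60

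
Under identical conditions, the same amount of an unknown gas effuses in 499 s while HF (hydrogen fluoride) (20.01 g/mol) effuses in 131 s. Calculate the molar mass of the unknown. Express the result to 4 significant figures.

Using Graham's law: t_X/t_HF = √(M_X/M_HF).
499/131 = 3.809 = √(M_X/20.01)
M_X = 20.01 × 3.809² = 20.01 × 14.51 = 290.3 g/mol

290.3 g/mol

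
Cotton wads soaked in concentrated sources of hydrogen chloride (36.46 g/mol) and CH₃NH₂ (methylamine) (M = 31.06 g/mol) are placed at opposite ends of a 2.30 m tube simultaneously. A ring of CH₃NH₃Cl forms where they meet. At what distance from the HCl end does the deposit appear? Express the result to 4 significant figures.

In equal time, each gas travels a distance ∝ its rate ∝ 1/√M, so d_HCl/d_CH₃NH₂ = √(M_CH₃NH₂/M_HCl) = √(31.06/36.46) = 0.9230.
With d_HCl + d_CH₃NH₂ = 2.30 m, d_CH₃NH₂ = 2.30/(1 + 0.9230) = 1.196 m.
d_HCl = 2.30 − 1.196 = 1.104 m.

1.104 m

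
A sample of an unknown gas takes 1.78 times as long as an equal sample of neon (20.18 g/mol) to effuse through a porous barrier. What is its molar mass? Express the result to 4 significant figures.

63.94 g/mol

Since effusion rate ∝ 1/√M, t_X/t_Ne = √(M_X/M_Ne).
1.78 = √(M_X/20.18)
M_X = 20.18 × 1.78² = 20.18 × 3.168 = 63.94 g/mol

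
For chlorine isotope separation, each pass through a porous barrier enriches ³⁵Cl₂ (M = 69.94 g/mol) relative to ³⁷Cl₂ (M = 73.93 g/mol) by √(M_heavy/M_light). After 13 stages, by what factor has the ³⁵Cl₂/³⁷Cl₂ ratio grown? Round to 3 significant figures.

1.43

The single-stage factor is √(M_heavy/M_light), so 13 stages give [√(73.93/69.94)]^13 = (73.93/69.94)^(13/2).
= 1.05705^(13/2) = 1.43.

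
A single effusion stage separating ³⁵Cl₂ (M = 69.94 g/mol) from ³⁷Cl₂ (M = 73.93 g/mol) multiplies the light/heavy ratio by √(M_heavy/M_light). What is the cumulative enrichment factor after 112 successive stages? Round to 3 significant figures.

22.4

Overall factor = α^112 with α = √(73.93/69.94), i.e. (73.93/69.94)^(112/2).
= 1.05705^56 = 22.4.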